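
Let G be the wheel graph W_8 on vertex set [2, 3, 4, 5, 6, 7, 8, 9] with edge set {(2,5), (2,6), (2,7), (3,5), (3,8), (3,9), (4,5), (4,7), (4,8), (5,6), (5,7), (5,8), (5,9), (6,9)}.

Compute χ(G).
Clique number ω(G) = 3 (lower bound: χ ≥ ω).
Odd cycle [3, 9, 6, 2, 7, 4, 8] needs 3 colors (χ ≥ 3).
Vertex 5 is adjacent to every vertex of [2, 3, 4, 6, 7, 8, 9], which already need 3 colors among themselves, so 5 needs a new color (χ ≥ 4).
The coloring below uses 4 colors, so χ(G) = 4.
A valid 4-coloring: color 1: [5]; color 2: [3, 4, 6]; color 3: [2, 8, 9]; color 4: [7].

χ(G) = 4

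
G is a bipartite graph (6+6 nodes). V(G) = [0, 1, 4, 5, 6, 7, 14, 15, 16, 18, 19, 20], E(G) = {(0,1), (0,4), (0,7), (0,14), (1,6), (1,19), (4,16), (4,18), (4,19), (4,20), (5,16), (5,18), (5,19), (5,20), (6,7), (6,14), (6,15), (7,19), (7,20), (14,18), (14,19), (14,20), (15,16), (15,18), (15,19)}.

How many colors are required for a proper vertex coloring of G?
Clique number ω(G) = 2 (lower bound: χ ≥ ω).
The graph is bipartite (no odd cycle), so 2 colors suffice: χ(G) = 2.
A valid 2-coloring: color 1: [0, 6, 16, 18, 19, 20]; color 2: [1, 4, 5, 7, 14, 15].

χ(G) = 2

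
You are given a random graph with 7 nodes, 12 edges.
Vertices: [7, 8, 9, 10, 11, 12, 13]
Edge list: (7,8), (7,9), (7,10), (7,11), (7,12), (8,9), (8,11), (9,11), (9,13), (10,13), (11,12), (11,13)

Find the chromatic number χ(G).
χ(G) = 4

Clique number ω(G) = 4 (lower bound: χ ≥ ω).
The clique on [7, 8, 9, 11] has size 4, forcing χ ≥ 4, and the coloring below uses 4 colors, so χ(G) = 4.
A valid 4-coloring: color 1: [10, 11]; color 2: [7, 13]; color 3: [9, 12]; color 4: [8].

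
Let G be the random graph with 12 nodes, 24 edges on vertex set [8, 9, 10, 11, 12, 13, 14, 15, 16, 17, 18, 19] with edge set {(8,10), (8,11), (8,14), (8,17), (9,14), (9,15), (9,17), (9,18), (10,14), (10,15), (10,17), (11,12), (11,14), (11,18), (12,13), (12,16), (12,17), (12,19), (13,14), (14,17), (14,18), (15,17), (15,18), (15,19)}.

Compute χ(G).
χ(G) = 4

Clique number ω(G) = 4 (lower bound: χ ≥ ω).
The clique on [8, 10, 14, 17] has size 4, forcing χ ≥ 4, and the coloring below uses 4 colors, so χ(G) = 4.
A valid 4-coloring: color 1: [12, 14, 15]; color 2: [11, 13, 16, 17, 19]; color 3: [8, 9]; color 4: [10, 18].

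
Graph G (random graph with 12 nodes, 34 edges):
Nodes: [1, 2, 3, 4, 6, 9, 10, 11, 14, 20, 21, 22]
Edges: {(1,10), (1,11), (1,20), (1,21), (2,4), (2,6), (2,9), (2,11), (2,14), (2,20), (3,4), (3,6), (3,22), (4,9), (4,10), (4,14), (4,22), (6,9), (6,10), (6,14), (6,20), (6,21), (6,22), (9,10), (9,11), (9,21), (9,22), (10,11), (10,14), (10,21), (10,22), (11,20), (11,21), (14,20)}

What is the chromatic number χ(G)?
χ(G) = 4

Clique number ω(G) = 4 (lower bound: χ ≥ ω).
The clique on [1, 10, 11, 21] has size 4, forcing χ ≥ 4, and the coloring below uses 4 colors, so χ(G) = 4.
A valid 4-coloring: color 1: [4, 6, 11]; color 2: [2, 3, 10]; color 3: [1, 9, 14]; color 4: [20, 21, 22].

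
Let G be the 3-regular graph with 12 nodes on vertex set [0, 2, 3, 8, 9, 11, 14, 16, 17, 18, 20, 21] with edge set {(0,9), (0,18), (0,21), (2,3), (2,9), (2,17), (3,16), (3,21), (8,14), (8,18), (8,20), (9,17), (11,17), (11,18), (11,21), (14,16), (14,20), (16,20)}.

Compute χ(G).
Clique number ω(G) = 3 (lower bound: χ ≥ ω).
The clique on [2, 9, 17] has size 3, forcing χ ≥ 3, and the coloring below uses 3 colors, so χ(G) = 3.
A valid 3-coloring: color 1: [0, 2, 8, 11, 16]; color 2: [9, 18, 20, 21]; color 3: [3, 14, 17].

χ(G) = 3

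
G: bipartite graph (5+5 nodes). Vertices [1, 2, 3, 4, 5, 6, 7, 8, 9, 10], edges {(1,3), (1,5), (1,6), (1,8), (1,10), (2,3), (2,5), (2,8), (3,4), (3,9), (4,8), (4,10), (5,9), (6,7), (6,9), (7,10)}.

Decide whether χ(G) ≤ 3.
Yes, G is 3-colorable

A valid 3-coloring: color 1: [1, 2, 4, 7, 9]; color 2: [3, 5, 6, 8, 10].
(χ(G) = 2 ≤ 3.)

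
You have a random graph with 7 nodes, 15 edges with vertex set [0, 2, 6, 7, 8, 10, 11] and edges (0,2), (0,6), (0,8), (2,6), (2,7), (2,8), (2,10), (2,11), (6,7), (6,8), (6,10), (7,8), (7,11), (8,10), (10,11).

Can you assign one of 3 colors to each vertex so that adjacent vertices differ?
The clique on vertices [0, 2, 6, 8] has size 4 > 3, so it alone needs 4 colors.

No, G is not 3-colorable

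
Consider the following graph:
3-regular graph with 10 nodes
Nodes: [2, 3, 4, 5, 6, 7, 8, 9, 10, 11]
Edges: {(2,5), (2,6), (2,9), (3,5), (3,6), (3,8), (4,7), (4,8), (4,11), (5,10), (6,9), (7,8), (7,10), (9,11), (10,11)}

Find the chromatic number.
χ(G) = 3

Clique number ω(G) = 3 (lower bound: χ ≥ ω).
The clique on [2, 6, 9] has size 3, forcing χ ≥ 3, and the coloring below uses 3 colors, so χ(G) = 3.
A valid 3-coloring: color 1: [2, 3, 4, 10]; color 2: [5, 7, 9]; color 3: [6, 8, 11].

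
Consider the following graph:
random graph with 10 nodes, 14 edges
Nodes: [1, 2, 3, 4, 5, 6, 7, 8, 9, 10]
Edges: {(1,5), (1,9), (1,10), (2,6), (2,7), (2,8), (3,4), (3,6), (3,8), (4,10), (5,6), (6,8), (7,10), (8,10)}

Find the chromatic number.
χ(G) = 3

Clique number ω(G) = 3 (lower bound: χ ≥ ω).
The clique on [2, 6, 8] has size 3, forcing χ ≥ 3, and the coloring below uses 3 colors, so χ(G) = 3.
A valid 3-coloring: color 1: [6, 9, 10]; color 2: [1, 4, 7, 8]; color 3: [2, 3, 5].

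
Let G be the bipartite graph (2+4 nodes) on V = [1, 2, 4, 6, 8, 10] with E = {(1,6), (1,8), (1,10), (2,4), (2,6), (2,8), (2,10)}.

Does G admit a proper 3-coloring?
A valid 3-coloring: color 1: [1, 2]; color 2: [4, 6, 8, 10].
(χ(G) = 2 ≤ 3.)

Yes, G is 3-colorable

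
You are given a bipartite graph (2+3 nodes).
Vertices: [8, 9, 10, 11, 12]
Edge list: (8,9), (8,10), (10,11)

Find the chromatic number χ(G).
Clique number ω(G) = 2 (lower bound: χ ≥ ω).
The graph is bipartite (no odd cycle), so 2 colors suffice: χ(G) = 2.
A valid 2-coloring: color 1: [9, 10, 12]; color 2: [8, 11].

χ(G) = 2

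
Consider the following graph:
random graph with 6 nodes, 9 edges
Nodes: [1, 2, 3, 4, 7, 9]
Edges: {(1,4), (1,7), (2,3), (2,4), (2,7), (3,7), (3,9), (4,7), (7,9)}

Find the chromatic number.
χ(G) = 3

Clique number ω(G) = 3 (lower bound: χ ≥ ω).
The clique on [1, 4, 7] has size 3, forcing χ ≥ 3, and the coloring below uses 3 colors, so χ(G) = 3.
A valid 3-coloring: color 1: [7]; color 2: [3, 4]; color 3: [1, 2, 9].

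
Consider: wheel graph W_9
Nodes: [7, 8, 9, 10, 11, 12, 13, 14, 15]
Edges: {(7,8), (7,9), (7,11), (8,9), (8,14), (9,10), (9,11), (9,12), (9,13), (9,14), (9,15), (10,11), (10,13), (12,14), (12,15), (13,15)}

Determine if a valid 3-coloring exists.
A valid 3-coloring: color 1: [9]; color 2: [7, 10, 14, 15]; color 3: [8, 11, 12, 13].
(χ(G) = 3 ≤ 3.)

Yes, G is 3-colorable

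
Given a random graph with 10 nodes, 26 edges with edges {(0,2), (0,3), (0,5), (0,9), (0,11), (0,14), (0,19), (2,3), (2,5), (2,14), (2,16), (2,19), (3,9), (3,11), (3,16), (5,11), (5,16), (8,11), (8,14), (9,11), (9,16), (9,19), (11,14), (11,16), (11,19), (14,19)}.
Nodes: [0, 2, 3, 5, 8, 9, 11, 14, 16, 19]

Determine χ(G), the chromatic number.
χ(G) = 4

Clique number ω(G) = 4 (lower bound: χ ≥ ω).
The clique on [0, 2, 14, 19] has size 4, forcing χ ≥ 4, and the coloring below uses 4 colors, so χ(G) = 4.
A valid 4-coloring: color 1: [2, 11]; color 2: [0, 8, 16]; color 3: [3, 5, 19]; color 4: [9, 14].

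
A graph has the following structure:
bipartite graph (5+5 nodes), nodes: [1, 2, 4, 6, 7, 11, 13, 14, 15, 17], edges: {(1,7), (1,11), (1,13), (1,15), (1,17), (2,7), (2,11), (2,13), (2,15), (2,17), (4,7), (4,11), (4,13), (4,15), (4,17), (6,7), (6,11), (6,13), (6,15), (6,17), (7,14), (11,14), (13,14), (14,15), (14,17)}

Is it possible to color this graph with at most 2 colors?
Yes, G is 2-colorable

A valid 2-coloring: color 1: [1, 2, 4, 6, 14]; color 2: [7, 11, 13, 15, 17].
(χ(G) = 2 ≤ 2.)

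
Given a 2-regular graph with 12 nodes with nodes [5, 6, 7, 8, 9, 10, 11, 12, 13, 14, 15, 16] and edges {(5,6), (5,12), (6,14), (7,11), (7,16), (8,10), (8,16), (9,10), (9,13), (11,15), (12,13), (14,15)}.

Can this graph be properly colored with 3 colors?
Yes, G is 3-colorable

A valid 3-coloring: color 1: [6, 7, 8, 9, 12, 15]; color 2: [5, 10, 11, 13, 14, 16].
(χ(G) = 2 ≤ 3.)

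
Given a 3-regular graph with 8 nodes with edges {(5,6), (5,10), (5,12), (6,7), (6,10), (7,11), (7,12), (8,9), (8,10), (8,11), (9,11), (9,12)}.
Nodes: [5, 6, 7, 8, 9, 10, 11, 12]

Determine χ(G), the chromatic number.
χ(G) = 3

Clique number ω(G) = 3 (lower bound: χ ≥ ω).
The clique on [5, 6, 10] has size 3, forcing χ ≥ 3, and the coloring below uses 3 colors, so χ(G) = 3.
A valid 3-coloring: color 1: [7, 9, 10]; color 2: [5, 11]; color 3: [6, 8, 12].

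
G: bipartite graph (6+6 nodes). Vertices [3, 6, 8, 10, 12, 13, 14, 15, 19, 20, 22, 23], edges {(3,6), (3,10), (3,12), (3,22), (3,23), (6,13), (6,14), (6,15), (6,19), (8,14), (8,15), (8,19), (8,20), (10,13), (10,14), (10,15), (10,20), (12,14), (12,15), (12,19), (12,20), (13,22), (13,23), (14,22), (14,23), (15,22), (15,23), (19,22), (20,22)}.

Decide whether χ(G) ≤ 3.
A valid 3-coloring: color 1: [6, 8, 10, 12, 22, 23]; color 2: [3, 13, 14, 15, 19, 20].
(χ(G) = 2 ≤ 3.)

Yes, G is 3-colorable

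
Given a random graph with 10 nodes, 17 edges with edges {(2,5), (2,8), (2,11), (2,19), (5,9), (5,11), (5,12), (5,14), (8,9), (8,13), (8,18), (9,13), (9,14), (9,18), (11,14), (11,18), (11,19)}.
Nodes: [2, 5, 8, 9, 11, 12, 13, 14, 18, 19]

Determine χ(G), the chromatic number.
Clique number ω(G) = 3 (lower bound: χ ≥ ω).
The clique on [5, 9, 14] has size 3, forcing χ ≥ 3, and the coloring below uses 3 colors, so χ(G) = 3.
A valid 3-coloring: color 1: [9, 11, 12]; color 2: [5, 8, 19]; color 3: [2, 13, 14, 18].

χ(G) = 3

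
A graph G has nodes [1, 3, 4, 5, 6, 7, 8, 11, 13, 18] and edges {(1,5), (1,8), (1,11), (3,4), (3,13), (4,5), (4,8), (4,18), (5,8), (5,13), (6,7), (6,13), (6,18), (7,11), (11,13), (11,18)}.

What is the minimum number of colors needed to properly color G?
χ(G) = 3

Clique number ω(G) = 3 (lower bound: χ ≥ ω).
The clique on [1, 5, 8] has size 3, forcing χ ≥ 3, and the coloring below uses 3 colors, so χ(G) = 3.
A valid 3-coloring: color 1: [3, 5, 6, 11]; color 2: [1, 4, 7, 13]; color 3: [8, 18].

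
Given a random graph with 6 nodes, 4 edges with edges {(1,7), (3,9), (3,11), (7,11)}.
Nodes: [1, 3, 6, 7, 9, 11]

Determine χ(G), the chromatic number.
χ(G) = 2

Clique number ω(G) = 2 (lower bound: χ ≥ ω).
The graph is bipartite (no odd cycle), so 2 colors suffice: χ(G) = 2.
A valid 2-coloring: color 1: [3, 6, 7]; color 2: [1, 9, 11].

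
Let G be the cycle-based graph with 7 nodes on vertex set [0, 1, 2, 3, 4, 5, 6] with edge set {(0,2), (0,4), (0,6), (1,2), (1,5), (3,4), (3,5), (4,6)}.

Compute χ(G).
Clique number ω(G) = 3 (lower bound: χ ≥ ω).
The clique on [0, 4, 6] has size 3, forcing χ ≥ 3, and the coloring below uses 3 colors, so χ(G) = 3.
A valid 3-coloring: color 1: [0, 1, 3]; color 2: [2, 4, 5]; color 3: [6].

χ(G) = 3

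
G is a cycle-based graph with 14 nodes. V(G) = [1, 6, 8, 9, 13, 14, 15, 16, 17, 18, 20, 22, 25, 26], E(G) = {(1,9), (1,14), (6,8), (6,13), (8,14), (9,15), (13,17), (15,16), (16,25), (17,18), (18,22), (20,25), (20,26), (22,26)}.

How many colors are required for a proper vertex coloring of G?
χ(G) = 2

Clique number ω(G) = 2 (lower bound: χ ≥ ω).
The graph is bipartite (no odd cycle), so 2 colors suffice: χ(G) = 2.
A valid 2-coloring: color 1: [1, 8, 13, 15, 18, 25, 26]; color 2: [6, 9, 14, 16, 17, 20, 22].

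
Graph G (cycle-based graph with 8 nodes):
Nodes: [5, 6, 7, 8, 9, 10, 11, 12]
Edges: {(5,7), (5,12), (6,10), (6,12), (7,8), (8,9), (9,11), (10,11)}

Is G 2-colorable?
Yes, G is 2-colorable

A valid 2-coloring: color 1: [5, 6, 8, 11]; color 2: [7, 9, 10, 12].
(χ(G) = 2 ≤ 2.)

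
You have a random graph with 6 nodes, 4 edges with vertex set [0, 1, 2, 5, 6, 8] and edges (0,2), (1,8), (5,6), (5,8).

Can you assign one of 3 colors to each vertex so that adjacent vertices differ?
A valid 3-coloring: color 1: [0, 1, 5]; color 2: [2, 6, 8].
(χ(G) = 2 ≤ 3.)

Yes, G is 3-colorable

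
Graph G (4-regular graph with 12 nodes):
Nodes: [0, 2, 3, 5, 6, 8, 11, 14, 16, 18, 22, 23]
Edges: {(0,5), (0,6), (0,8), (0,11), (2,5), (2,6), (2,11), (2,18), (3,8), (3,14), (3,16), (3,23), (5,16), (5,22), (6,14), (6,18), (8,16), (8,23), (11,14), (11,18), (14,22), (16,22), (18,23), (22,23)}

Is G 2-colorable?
No, G is not 2-colorable

The clique on vertices [2, 11, 18] has size 3 > 2, so it alone needs 3 colors.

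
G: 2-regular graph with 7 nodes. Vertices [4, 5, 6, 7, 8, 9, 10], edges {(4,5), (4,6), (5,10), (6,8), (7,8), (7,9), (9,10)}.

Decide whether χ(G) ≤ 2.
Odd cycle [9, 10, 5, 4, 6, 8, 7] needs 3 colors (χ ≥ 3).
Hence χ(G) ≥ 3 > 2, so no proper 2-coloring exists.

No, G is not 2-colorable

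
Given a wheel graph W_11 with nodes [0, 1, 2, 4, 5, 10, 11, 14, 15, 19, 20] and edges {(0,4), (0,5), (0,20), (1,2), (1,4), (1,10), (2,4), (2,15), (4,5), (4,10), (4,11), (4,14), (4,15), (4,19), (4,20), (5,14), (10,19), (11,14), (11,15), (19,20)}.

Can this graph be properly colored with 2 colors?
The clique on vertices [0, 4, 20] has size 3 > 2, so it alone needs 3 colors.

No, G is not 2-colorable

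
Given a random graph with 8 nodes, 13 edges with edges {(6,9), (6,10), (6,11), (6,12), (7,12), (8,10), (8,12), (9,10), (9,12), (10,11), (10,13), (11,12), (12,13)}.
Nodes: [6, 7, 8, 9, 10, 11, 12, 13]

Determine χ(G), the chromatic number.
Clique number ω(G) = 3 (lower bound: χ ≥ ω).
The clique on [6, 9, 10] has size 3, forcing χ ≥ 3, and the coloring below uses 3 colors, so χ(G) = 3.
A valid 3-coloring: color 1: [10, 12]; color 2: [6, 7, 8, 13]; color 3: [9, 11].

χ(G) = 3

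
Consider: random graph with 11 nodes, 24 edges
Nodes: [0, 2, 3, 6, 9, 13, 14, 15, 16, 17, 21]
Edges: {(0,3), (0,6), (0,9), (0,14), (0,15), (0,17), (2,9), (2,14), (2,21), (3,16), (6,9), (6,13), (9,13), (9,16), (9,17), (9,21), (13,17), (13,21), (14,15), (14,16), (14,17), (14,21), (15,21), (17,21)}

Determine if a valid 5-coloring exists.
A valid 5-coloring: color 1: [3, 9, 14]; color 2: [0, 16, 21]; color 3: [2, 6, 15, 17]; color 4: [13].
(χ(G) = 4 ≤ 5.)

Yes, G is 5-colorable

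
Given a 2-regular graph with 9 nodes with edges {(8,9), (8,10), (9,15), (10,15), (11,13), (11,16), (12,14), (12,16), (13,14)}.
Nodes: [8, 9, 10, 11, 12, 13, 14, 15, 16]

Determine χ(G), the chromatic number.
χ(G) = 3

Clique number ω(G) = 2 (lower bound: χ ≥ ω).
Odd cycle [14, 13, 11, 16, 12] needs 3 colors (χ ≥ 3).
The coloring below uses 3 colors, so χ(G) = 3.
A valid 3-coloring: color 1: [8, 14, 15, 16]; color 2: [9, 10, 11, 12]; color 3: [13].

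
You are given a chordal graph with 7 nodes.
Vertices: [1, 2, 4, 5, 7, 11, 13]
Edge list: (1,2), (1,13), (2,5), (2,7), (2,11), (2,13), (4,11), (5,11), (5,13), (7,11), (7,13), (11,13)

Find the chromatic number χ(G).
χ(G) = 4

Clique number ω(G) = 4 (lower bound: χ ≥ ω).
The clique on [2, 5, 11, 13] has size 4, forcing χ ≥ 4, and the coloring below uses 4 colors, so χ(G) = 4.
A valid 4-coloring: color 1: [2, 4]; color 2: [1, 11]; color 3: [13]; color 4: [5, 7].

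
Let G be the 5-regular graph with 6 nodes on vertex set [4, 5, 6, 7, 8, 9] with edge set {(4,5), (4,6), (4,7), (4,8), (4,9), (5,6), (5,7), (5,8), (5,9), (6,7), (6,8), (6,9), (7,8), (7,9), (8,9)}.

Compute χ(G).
χ(G) = 6

Clique number ω(G) = 6 (lower bound: χ ≥ ω).
The clique on [4, 5, 6, 7, 8, 9] has size 6, forcing χ ≥ 6, and the coloring below uses 6 colors, so χ(G) = 6.
A valid 6-coloring: color 1: [9]; color 2: [8]; color 3: [4]; color 4: [6]; color 5: [7]; color 6: [5].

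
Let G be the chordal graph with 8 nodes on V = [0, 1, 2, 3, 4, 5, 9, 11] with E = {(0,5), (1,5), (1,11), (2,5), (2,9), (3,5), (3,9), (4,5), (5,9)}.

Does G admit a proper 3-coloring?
Yes, G is 3-colorable

A valid 3-coloring: color 1: [5, 11]; color 2: [0, 1, 4, 9]; color 3: [2, 3].
(χ(G) = 3 ≤ 3.)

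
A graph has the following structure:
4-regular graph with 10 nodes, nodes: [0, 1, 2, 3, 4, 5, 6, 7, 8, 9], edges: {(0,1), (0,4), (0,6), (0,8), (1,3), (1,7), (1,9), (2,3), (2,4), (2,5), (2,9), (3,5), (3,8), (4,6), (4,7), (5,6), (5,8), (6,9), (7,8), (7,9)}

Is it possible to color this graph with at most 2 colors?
No, G is not 2-colorable

The clique on vertices [0, 4, 6] has size 3 > 2, so it alone needs 3 colors.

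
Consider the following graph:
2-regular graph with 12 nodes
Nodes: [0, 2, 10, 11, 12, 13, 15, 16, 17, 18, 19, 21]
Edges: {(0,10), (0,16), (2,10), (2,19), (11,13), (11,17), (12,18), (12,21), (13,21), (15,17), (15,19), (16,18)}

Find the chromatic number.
Clique number ω(G) = 2 (lower bound: χ ≥ ω).
The graph is bipartite (no odd cycle), so 2 colors suffice: χ(G) = 2.
A valid 2-coloring: color 1: [10, 12, 13, 16, 17, 19]; color 2: [0, 2, 11, 15, 18, 21].

χ(G) = 2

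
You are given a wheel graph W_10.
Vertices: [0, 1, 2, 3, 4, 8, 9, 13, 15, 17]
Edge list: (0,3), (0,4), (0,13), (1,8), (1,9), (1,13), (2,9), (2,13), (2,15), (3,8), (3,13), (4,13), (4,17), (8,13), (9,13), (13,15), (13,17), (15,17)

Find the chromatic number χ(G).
Clique number ω(G) = 3 (lower bound: χ ≥ ω).
Odd cycle [1, 9, 2, 15, 17, 4, 0, 3, 8] needs 3 colors (χ ≥ 3).
Vertex 13 is adjacent to every vertex of [0, 1, 2, 3, 4, 8, 9, 15, 17], which already need 3 colors among themselves, so 13 needs a new color (χ ≥ 4).
The coloring below uses 4 colors, so χ(G) = 4.
A valid 4-coloring: color 1: [13]; color 2: [1, 2, 3, 17]; color 3: [4, 8, 9, 15]; color 4: [0].

χ(G) = 4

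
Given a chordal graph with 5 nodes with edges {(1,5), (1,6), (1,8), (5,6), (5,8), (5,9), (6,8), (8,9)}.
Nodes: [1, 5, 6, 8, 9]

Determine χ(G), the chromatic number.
Clique number ω(G) = 4 (lower bound: χ ≥ ω).
The clique on [1, 5, 6, 8] has size 4, forcing χ ≥ 4, and the coloring below uses 4 colors, so χ(G) = 4.
A valid 4-coloring: color 1: [5]; color 2: [8]; color 3: [1, 9]; color 4: [6].

χ(G) = 4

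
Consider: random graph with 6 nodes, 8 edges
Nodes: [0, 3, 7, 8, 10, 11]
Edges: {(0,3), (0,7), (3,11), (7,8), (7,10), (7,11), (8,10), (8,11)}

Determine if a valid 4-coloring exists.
Yes, G is 4-colorable

A valid 4-coloring: color 1: [3, 7]; color 2: [0, 8]; color 3: [10, 11].
(χ(G) = 3 ≤ 4.)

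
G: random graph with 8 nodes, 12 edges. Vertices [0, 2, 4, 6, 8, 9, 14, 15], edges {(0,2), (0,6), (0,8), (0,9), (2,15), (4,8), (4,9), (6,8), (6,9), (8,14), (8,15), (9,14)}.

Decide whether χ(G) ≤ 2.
No, G is not 2-colorable

The clique on vertices [0, 6, 8] has size 3 > 2, so it alone needs 3 colors.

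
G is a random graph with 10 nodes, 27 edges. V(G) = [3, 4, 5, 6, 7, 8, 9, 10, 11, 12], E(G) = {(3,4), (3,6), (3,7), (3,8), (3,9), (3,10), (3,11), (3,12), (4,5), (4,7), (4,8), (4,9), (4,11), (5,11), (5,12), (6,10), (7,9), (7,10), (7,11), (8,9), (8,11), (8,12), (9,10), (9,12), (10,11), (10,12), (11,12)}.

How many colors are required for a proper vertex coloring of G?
Clique number ω(G) = 4 (lower bound: χ ≥ ω).
Odd cycle [12, 8, 4, 7, 10] needs 3 colors (χ ≥ 3).
Vertex 9 is adjacent to every vertex of [4, 7, 8, 10, 12], which already need 3 colors among themselves, so 9 needs a new color (χ ≥ 4).
Vertex 3 is adjacent to every vertex of [4, 7, 8, 9, 10, 12], which already need 4 colors among themselves, so 3 needs a new color (χ ≥ 5).
The coloring below uses 5 colors, so χ(G) = 5.
A valid 5-coloring: color 1: [3, 5]; color 2: [6, 9, 11]; color 3: [4, 10]; color 4: [7, 12]; color 5: [8].

χ(G) = 5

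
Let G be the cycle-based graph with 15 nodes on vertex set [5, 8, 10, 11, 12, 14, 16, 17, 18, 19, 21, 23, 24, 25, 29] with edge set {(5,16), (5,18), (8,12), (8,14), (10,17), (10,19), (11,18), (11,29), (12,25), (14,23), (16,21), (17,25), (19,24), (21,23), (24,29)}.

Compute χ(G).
Clique number ω(G) = 2 (lower bound: χ ≥ ω).
Odd cycle [24, 29, 11, 18, 5, 16, 21, 23, 14, 8, 12, 25, 17, 10, 19] needs 3 colors (χ ≥ 3).
The coloring below uses 3 colors, so χ(G) = 3.
A valid 3-coloring: color 1: [5, 10, 11, 12, 14, 21, 24]; color 2: [8, 16, 18, 19, 23, 25, 29]; color 3: [17].

χ(G) = 3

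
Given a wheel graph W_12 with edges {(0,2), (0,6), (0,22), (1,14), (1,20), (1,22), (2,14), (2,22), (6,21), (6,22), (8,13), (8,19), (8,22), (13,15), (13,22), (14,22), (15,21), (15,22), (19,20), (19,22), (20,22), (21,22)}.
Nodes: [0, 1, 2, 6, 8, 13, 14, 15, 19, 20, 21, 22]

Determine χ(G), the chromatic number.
Clique number ω(G) = 3 (lower bound: χ ≥ ω).
Odd cycle [8, 13, 15, 21, 6, 0, 2, 14, 1, 20, 19] needs 3 colors (χ ≥ 3).
Vertex 22 is adjacent to every vertex of [0, 1, 2, 6, 8, 13, 14, 15, 19, 20, 21], which already need 3 colors among themselves, so 22 needs a new color (χ ≥ 4).
The coloring below uses 4 colors, so χ(G) = 4.
A valid 4-coloring: color 1: [22]; color 2: [2, 6, 8, 15, 20]; color 3: [0, 13, 14, 19, 21]; color 4: [1].

χ(G) = 4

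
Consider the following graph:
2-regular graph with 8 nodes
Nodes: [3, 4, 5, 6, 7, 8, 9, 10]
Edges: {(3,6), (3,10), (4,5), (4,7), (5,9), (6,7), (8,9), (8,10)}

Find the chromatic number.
Clique number ω(G) = 2 (lower bound: χ ≥ ω).
The graph is bipartite (no odd cycle), so 2 colors suffice: χ(G) = 2.
A valid 2-coloring: color 1: [4, 6, 9, 10]; color 2: [3, 5, 7, 8].

χ(G) = 2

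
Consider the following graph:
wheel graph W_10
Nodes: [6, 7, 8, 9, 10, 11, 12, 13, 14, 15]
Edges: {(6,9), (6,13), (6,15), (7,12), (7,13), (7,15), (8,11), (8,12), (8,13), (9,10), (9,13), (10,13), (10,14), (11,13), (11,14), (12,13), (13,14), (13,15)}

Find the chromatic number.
χ(G) = 4

Clique number ω(G) = 3 (lower bound: χ ≥ ω).
Odd cycle [14, 10, 9, 6, 15, 7, 12, 8, 11] needs 3 colors (χ ≥ 3).
Vertex 13 is adjacent to every vertex of [6, 7, 8, 9, 10, 11, 12, 14, 15], which already need 3 colors among themselves, so 13 needs a new color (χ ≥ 4).
The coloring below uses 4 colors, so χ(G) = 4.
A valid 4-coloring: color 1: [13]; color 2: [8, 9, 14, 15]; color 3: [6, 7, 10, 11]; color 4: [12].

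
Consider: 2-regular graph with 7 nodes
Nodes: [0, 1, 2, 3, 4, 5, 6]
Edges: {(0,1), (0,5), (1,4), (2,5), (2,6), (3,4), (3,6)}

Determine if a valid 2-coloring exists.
Odd cycle [4, 3, 6, 2, 5, 0, 1] needs 3 colors (χ ≥ 3).
Hence χ(G) ≥ 3 > 2, so no proper 2-coloring exists.

No, G is not 2-colorable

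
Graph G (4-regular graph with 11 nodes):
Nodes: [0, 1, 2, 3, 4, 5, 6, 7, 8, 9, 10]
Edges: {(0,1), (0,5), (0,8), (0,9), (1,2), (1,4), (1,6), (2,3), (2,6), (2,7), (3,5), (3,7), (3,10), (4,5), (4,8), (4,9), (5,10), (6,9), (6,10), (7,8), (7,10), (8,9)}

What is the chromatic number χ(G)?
χ(G) = 3

Clique number ω(G) = 3 (lower bound: χ ≥ ω).
The clique on [0, 8, 9] has size 3, forcing χ ≥ 3, and the coloring below uses 3 colors, so χ(G) = 3.
A valid 3-coloring: color 1: [2, 8, 10]; color 2: [1, 5, 7, 9]; color 3: [0, 3, 4, 6].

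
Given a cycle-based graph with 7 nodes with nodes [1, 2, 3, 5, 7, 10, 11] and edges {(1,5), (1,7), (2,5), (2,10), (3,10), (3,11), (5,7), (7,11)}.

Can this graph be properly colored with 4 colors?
Yes, G is 4-colorable

A valid 4-coloring: color 1: [2, 3, 7]; color 2: [5, 10, 11]; color 3: [1].
(χ(G) = 3 ≤ 4.)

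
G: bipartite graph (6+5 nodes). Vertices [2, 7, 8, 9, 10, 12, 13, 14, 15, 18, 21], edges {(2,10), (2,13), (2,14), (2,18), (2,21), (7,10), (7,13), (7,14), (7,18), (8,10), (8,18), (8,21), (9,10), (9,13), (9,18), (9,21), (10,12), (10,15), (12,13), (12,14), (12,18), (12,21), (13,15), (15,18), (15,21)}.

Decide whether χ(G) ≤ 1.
Edge (2,10) forces its endpoints to differ, so 1 color is not enough.

No, G is not 1-colorable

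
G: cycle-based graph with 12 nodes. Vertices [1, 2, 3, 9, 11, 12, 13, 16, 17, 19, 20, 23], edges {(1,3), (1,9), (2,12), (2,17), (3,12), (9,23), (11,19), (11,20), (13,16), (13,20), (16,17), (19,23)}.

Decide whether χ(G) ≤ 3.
A valid 3-coloring: color 1: [1, 11, 12, 13, 17, 23]; color 2: [2, 3, 9, 16, 19, 20].
(χ(G) = 2 ≤ 3.)

Yes, G is 3-colorable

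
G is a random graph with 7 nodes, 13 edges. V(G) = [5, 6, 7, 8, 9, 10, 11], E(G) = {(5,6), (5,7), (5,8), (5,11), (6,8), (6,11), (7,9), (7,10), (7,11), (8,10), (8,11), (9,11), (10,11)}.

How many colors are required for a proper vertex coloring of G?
Clique number ω(G) = 4 (lower bound: χ ≥ ω).
The clique on [5, 6, 8, 11] has size 4, forcing χ ≥ 4, and the coloring below uses 4 colors, so χ(G) = 4.
A valid 4-coloring: color 1: [11]; color 2: [7, 8]; color 3: [5, 9, 10]; color 4: [6].

χ(G) = 4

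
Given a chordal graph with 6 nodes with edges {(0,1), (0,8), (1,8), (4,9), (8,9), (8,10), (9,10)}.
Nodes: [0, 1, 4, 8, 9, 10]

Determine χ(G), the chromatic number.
χ(G) = 3

Clique number ω(G) = 3 (lower bound: χ ≥ ω).
The clique on [0, 1, 8] has size 3, forcing χ ≥ 3, and the coloring below uses 3 colors, so χ(G) = 3.
A valid 3-coloring: color 1: [4, 8]; color 2: [0, 9]; color 3: [1, 10].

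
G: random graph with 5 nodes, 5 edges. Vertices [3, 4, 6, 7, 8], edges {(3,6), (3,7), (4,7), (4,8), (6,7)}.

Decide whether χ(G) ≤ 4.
Yes, G is 4-colorable

A valid 4-coloring: color 1: [7, 8]; color 2: [3, 4]; color 3: [6].
(χ(G) = 3 ≤ 4.)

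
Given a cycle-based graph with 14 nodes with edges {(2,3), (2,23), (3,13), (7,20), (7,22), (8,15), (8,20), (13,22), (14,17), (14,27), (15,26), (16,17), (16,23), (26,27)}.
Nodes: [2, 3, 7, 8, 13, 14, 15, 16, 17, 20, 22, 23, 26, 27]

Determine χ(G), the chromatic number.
Clique number ω(G) = 2 (lower bound: χ ≥ ω).
The graph is bipartite (no odd cycle), so 2 colors suffice: χ(G) = 2.
A valid 2-coloring: color 1: [2, 7, 8, 13, 14, 16, 26]; color 2: [3, 15, 17, 20, 22, 23, 27].

χ(G) = 2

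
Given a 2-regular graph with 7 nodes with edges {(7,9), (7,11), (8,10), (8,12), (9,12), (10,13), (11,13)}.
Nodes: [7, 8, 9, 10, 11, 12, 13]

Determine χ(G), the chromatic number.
Clique number ω(G) = 2 (lower bound: χ ≥ ω).
Odd cycle [8, 12, 9, 7, 11, 13, 10] needs 3 colors (χ ≥ 3).
The coloring below uses 3 colors, so χ(G) = 3.
A valid 3-coloring: color 1: [7, 12, 13]; color 2: [8, 9, 11]; color 3: [10].

χ(G) = 3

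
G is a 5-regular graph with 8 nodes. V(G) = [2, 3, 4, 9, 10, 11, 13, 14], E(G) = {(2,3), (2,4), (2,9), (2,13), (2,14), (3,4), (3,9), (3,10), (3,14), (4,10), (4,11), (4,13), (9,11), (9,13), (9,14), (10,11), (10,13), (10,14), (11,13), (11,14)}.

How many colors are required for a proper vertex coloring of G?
Clique number ω(G) = 4 (lower bound: χ ≥ ω).
The clique on [4, 10, 11, 13] has size 4, forcing χ ≥ 4, and the coloring below uses 4 colors, so χ(G) = 4.
A valid 4-coloring: color 1: [3, 13]; color 2: [4, 14]; color 3: [2, 11]; color 4: [9, 10].

χ(G) = 4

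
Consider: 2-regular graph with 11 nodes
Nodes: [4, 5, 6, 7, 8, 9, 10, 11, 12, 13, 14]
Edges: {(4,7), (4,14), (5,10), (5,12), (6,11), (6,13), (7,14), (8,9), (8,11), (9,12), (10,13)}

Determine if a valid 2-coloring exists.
The clique on vertices [4, 7, 14] has size 3 > 2, so it alone needs 3 colors.

No, G is not 2-colorable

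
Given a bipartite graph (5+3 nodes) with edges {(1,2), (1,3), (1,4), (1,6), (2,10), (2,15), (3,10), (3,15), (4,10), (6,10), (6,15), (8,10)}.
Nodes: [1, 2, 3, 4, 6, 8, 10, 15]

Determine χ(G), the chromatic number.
Clique number ω(G) = 2 (lower bound: χ ≥ ω).
The graph is bipartite (no odd cycle), so 2 colors suffice: χ(G) = 2.
A valid 2-coloring: color 1: [1, 10, 15]; color 2: [2, 3, 4, 6, 8].

χ(G) = 2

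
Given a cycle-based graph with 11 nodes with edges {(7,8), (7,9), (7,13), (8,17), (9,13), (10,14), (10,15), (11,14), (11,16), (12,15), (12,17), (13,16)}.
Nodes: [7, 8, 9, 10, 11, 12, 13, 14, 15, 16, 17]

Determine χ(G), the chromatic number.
Clique number ω(G) = 3 (lower bound: χ ≥ ω).
The clique on [7, 9, 13] has size 3, forcing χ ≥ 3, and the coloring below uses 3 colors, so χ(G) = 3.
A valid 3-coloring: color 1: [7, 14, 15, 16, 17]; color 2: [8, 10, 11, 12, 13]; color 3: [9].

χ(G) = 3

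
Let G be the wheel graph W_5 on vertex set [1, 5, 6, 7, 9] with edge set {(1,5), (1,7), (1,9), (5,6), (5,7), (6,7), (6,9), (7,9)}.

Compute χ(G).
Clique number ω(G) = 3 (lower bound: χ ≥ ω).
The clique on [1, 7, 9] has size 3, forcing χ ≥ 3, and the coloring below uses 3 colors, so χ(G) = 3.
A valid 3-coloring: color 1: [7]; color 2: [5, 9]; color 3: [1, 6].

χ(G) = 3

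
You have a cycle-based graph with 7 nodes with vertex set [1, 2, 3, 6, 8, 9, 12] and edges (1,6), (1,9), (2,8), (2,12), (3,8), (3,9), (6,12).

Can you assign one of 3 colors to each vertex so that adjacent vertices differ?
Yes, G is 3-colorable

A valid 3-coloring: color 1: [6, 8, 9]; color 2: [1, 3, 12]; color 3: [2].
(χ(G) = 3 ≤ 3.)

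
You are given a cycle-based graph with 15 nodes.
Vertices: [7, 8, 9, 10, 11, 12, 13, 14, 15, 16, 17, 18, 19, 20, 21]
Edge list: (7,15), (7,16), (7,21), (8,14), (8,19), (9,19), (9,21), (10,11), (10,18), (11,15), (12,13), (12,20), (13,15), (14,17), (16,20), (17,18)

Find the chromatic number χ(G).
Clique number ω(G) = 2 (lower bound: χ ≥ ω).
Odd cycle [15, 7, 21, 9, 19, 8, 14, 17, 18, 10, 11] needs 3 colors (χ ≥ 3).
The coloring below uses 3 colors, so χ(G) = 3.
A valid 3-coloring: color 1: [10, 12, 14, 15, 16, 19, 21]; color 2: [7, 8, 9, 11, 13, 17, 20]; color 3: [18].

χ(G) = 3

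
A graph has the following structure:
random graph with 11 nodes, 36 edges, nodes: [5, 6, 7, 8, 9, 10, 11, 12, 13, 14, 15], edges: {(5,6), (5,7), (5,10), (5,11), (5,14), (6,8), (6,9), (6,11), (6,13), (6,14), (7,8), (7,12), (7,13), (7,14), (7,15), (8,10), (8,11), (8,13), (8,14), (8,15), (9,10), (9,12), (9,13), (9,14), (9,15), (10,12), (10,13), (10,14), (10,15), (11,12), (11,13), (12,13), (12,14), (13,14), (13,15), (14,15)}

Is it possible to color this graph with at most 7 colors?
A valid 7-coloring: color 1: [5, 13]; color 2: [11, 14]; color 3: [6, 7, 10]; color 4: [8, 9]; color 5: [12, 15].
(χ(G) = 5 ≤ 7.)

Yes, G is 7-colorable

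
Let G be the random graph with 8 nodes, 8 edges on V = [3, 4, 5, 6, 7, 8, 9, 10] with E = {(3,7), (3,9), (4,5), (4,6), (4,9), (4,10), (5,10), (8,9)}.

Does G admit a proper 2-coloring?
The clique on vertices [4, 5, 10] has size 3 > 2, so it alone needs 3 colors.

No, G is not 2-colorable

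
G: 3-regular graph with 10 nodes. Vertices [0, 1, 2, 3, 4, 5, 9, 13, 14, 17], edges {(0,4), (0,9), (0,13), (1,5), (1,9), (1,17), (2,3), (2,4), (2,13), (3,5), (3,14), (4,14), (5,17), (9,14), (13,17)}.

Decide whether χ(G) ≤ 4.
A valid 4-coloring: color 1: [0, 2, 5, 14]; color 2: [1, 3, 4, 13]; color 3: [9, 17].
(χ(G) = 3 ≤ 4.)

Yes, G is 4-colorable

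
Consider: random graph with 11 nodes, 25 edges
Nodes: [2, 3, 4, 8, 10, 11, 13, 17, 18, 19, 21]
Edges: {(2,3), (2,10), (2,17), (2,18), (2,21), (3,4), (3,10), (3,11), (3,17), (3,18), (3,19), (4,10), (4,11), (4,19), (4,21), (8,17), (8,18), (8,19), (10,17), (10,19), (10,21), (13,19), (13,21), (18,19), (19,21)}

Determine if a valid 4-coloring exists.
A valid 4-coloring: color 1: [2, 11, 19]; color 2: [3, 8, 21]; color 3: [10, 13, 18]; color 4: [4, 17].
(χ(G) = 4 ≤ 4.)

Yes, G is 4-colorable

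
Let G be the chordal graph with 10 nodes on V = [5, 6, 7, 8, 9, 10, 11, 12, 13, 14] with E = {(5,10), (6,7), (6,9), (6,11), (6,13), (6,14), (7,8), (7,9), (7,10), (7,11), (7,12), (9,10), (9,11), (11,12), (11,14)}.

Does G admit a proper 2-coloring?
No, G is not 2-colorable

The clique on vertices [6, 7, 9, 11] has size 4 > 2, so it alone needs 4 colors.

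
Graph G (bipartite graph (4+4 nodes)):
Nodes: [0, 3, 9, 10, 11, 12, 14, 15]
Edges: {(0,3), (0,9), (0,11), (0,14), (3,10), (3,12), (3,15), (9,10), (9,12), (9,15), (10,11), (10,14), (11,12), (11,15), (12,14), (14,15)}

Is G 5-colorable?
A valid 5-coloring: color 1: [3, 9, 11, 14]; color 2: [0, 10, 12, 15].
(χ(G) = 2 ≤ 5.)

Yes, G is 5-colorable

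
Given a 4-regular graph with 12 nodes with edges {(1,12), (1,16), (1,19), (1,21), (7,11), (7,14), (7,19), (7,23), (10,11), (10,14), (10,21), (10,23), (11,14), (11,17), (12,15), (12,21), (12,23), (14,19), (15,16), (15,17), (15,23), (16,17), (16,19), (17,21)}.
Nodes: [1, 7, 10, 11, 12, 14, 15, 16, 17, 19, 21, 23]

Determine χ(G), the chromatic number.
χ(G) = 3

Clique number ω(G) = 3 (lower bound: χ ≥ ω).
The clique on [1, 16, 19] has size 3, forcing χ ≥ 3, and the coloring below uses 3 colors, so χ(G) = 3.
A valid 3-coloring: color 1: [11, 15, 19, 21]; color 2: [7, 10, 12, 16]; color 3: [1, 14, 17, 23].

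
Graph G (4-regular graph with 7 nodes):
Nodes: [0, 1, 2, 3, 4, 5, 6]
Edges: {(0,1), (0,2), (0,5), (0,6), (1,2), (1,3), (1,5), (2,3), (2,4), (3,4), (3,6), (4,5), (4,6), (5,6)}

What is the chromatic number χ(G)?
χ(G) = 4

Clique number ω(G) = 3 (lower bound: χ ≥ ω).
Suppose a proper 3-coloring c exists. The clique [0, 1, 2] takes 3 distinct colors; by symmetry let c(0) = 1, c(1) = 2, c(2) = 3.
- Vertex 3: neighbors [1, 2] already have colors [2, 3] ⇒ c(3) = 1.
- Vertex 4: neighbors [3, 2] already have colors [1, 3] ⇒ c(4) = 2.
- Vertex 5: neighbors [0, 1] already have colors [1, 2] ⇒ c(5) = 3.
- Vertex 6: neighbors [0, 4, 5] already have colors [1, 2, 3] — all 3 colors blocked. Contradiction.
The forced assignments end in a contradiction, so G has no proper 3-coloring (χ ≥ 4).
The coloring below uses 4 colors, so χ(G) = 4.
A valid 4-coloring: color 1: [2, 5]; color 2: [0, 3]; color 3: [1, 4]; color 4: [6].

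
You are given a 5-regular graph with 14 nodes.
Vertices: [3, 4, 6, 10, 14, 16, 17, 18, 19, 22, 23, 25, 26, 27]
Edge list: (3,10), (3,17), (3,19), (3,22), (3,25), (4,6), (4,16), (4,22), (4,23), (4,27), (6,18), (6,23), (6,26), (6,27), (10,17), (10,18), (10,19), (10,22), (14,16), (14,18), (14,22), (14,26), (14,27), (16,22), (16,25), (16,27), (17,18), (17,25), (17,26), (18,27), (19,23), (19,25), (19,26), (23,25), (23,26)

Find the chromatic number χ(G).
Clique number ω(G) = 3 (lower bound: χ ≥ ω).
Odd cycle [18, 14, 16, 4, 6] needs 3 colors (χ ≥ 3).
Vertex 27 is adjacent to every vertex of [4, 6, 14, 16, 18], which already need 3 colors among themselves, so 27 needs a new color (χ ≥ 4).
The coloring below uses 4 colors, so χ(G) = 4.
A valid 4-coloring: color 1: [3, 23, 27]; color 2: [4, 10, 14, 25]; color 3: [6, 17, 19, 22]; color 4: [16, 18, 26].

χ(G) = 4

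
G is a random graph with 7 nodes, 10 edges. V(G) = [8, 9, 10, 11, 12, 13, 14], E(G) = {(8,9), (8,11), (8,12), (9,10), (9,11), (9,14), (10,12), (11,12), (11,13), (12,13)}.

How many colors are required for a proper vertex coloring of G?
Clique number ω(G) = 3 (lower bound: χ ≥ ω).
The clique on [8, 9, 11] has size 3, forcing χ ≥ 3, and the coloring below uses 3 colors, so χ(G) = 3.
A valid 3-coloring: color 1: [10, 11, 14]; color 2: [9, 12]; color 3: [8, 13].

χ(G) = 3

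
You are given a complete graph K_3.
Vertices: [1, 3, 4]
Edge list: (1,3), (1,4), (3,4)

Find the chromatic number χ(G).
Clique number ω(G) = 3 (lower bound: χ ≥ ω).
The clique on [1, 3, 4] has size 3, forcing χ ≥ 3, and the coloring below uses 3 colors, so χ(G) = 3.
A valid 3-coloring: color 1: [4]; color 2: [3]; color 3: [1].

χ(G) = 3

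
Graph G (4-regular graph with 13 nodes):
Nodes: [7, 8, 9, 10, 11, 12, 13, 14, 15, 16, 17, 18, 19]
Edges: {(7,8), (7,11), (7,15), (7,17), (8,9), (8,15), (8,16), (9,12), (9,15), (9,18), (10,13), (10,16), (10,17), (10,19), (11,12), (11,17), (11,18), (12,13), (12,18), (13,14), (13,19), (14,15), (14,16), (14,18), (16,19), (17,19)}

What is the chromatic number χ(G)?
χ(G) = 4

Clique number ω(G) = 3 (lower bound: χ ≥ ω).
Suppose a proper 3-coloring c exists. The clique [7, 8, 15] takes 3 distinct colors; by symmetry let c(7) = 1, c(8) = 2, c(15) = 3.
- Vertex 9: neighbors [8, 15] already have colors [2, 3] ⇒ c(9) = 1.
- Vertex 11: neighbors [7] already have colors [1]; try each remaining color.
- Case c(11) = 2:
  - Vertex 12: neighbors [9, 11] already have colors [1, 2] ⇒ c(12) = 3.
  - Vertex 18: neighbors [9, 11, 12] already have colors [1, 2, 3] — all 3 colors blocked. Contradiction.
- Case c(11) = 3:
  - Vertex 12: neighbors [9, 11] already have colors [1, 3] ⇒ c(12) = 2.
  - Vertex 18: neighbors [9, 12, 11] already have colors [1, 2, 3] — all 3 colors blocked. Contradiction.
Every case ends in a contradiction, so G has no proper 3-coloring (χ ≥ 4).
The coloring below uses 4 colors, so χ(G) = 4.
A valid 4-coloring: color 1: [9, 11, 14, 19]; color 2: [12, 15, 16, 17]; color 3: [7, 13, 18]; color 4: [8, 10].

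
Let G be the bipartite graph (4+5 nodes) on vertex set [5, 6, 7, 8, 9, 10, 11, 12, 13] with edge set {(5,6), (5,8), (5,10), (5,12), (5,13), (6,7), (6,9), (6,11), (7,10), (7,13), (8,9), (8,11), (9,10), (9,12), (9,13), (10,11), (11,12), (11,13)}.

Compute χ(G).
Clique number ω(G) = 2 (lower bound: χ ≥ ω).
The graph is bipartite (no odd cycle), so 2 colors suffice: χ(G) = 2.
A valid 2-coloring: color 1: [5, 7, 9, 11]; color 2: [6, 8, 10, 12, 13].

χ(G) = 2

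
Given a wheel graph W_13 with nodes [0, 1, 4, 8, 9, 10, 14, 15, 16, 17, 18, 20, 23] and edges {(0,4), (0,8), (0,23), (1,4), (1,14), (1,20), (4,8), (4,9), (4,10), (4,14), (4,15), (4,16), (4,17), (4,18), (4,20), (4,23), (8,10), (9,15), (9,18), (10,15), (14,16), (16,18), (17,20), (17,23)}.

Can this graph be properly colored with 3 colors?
A valid 3-coloring: color 1: [4]; color 2: [8, 14, 15, 18, 20, 23]; color 3: [0, 1, 9, 10, 16, 17].
(χ(G) = 3 ≤ 3.)

Yes, G is 3-colorable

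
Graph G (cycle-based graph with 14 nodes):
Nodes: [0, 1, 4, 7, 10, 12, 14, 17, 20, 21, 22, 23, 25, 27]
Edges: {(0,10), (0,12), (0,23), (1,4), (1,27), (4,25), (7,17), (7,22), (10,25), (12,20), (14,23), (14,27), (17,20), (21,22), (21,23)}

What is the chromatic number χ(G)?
Clique number ω(G) = 2 (lower bound: χ ≥ ω).
The graph is bipartite (no odd cycle), so 2 colors suffice: χ(G) = 2.
A valid 2-coloring: color 1: [4, 10, 12, 17, 22, 23, 27]; color 2: [0, 1, 7, 14, 20, 21, 25].

χ(G) = 2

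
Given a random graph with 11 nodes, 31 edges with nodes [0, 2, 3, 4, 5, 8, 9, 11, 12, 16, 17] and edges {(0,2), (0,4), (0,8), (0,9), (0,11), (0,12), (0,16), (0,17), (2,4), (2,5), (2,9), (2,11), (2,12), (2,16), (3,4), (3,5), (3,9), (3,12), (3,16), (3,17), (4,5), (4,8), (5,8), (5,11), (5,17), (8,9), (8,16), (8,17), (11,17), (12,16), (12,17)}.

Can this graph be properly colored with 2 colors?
The clique on vertices [0, 2, 12, 16] has size 4 > 2, so it alone needs 4 colors.

No, G is not 2-colorable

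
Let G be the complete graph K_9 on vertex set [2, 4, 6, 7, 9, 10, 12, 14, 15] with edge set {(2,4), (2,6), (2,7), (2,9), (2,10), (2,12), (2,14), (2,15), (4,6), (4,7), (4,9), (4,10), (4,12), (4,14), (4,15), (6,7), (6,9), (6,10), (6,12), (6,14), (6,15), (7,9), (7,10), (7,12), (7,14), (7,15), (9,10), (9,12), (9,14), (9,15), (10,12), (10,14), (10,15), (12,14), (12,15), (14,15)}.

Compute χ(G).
Clique number ω(G) = 9 (lower bound: χ ≥ ω).
The clique on [2, 4, 6, 7, 9, 10, 12, 14, 15] has size 9, forcing χ ≥ 9, and the coloring below uses 9 colors, so χ(G) = 9.
A valid 9-coloring: color 1: [6]; color 2: [14]; color 3: [10]; color 4: [2]; color 5: [12]; color 6: [9]; color 7: [7]; color 8: [4]; color 9: [15].

χ(G) = 9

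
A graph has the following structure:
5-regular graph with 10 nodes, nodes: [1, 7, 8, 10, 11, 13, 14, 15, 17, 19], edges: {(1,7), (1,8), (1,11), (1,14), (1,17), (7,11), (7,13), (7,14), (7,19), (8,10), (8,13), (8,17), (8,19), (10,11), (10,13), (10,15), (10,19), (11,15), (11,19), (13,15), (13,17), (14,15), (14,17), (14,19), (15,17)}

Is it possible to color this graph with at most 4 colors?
A valid 4-coloring: color 1: [7, 10, 17]; color 2: [8, 11, 14]; color 3: [1, 13, 19]; color 4: [15].
(χ(G) = 4 ≤ 4.)

Yes, G is 4-colorable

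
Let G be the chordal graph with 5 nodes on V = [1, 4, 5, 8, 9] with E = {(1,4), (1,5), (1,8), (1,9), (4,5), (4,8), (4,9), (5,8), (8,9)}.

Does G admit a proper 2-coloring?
No, G is not 2-colorable

The clique on vertices [1, 4, 8, 9] has size 4 > 2, so it alone needs 4 colors.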